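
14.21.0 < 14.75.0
True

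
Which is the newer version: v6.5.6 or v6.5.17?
v6.5.17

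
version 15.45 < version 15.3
False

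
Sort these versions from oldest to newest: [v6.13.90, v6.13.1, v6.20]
[v6.13.1, v6.13.90, v6.20]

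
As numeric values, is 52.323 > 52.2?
True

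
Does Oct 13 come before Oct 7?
No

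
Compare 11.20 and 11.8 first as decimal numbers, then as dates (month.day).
As decimals: 11.20 < 11.8. As dates: 11/20 is later than 11/8 (day 20 > day 8).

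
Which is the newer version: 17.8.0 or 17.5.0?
17.8.0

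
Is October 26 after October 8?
Yes. Day 26 comes after day 8 in October — this is a date comparison, not a decimal one (the decimal 10.26 would be smaller than 10.8).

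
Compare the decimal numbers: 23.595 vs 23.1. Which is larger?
23.595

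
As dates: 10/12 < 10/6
False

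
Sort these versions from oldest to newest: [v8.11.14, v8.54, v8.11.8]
[v8.11.8, v8.11.14, v8.54]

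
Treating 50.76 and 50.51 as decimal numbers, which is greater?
50.76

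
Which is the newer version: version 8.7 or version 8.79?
version 8.79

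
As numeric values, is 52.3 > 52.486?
False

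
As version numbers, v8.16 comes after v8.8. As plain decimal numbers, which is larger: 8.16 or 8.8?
8.8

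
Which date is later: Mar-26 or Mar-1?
Mar-26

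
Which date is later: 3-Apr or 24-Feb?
3-Apr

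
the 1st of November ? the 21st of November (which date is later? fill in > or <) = <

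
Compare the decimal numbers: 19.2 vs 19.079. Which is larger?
19.2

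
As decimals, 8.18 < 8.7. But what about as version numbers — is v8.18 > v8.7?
True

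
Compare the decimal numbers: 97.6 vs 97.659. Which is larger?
97.659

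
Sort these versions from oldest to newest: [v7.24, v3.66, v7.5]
[v3.66, v7.5, v7.24]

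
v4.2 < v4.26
True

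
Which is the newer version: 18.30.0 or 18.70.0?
18.70.0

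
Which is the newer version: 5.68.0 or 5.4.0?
5.68.0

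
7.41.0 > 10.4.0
False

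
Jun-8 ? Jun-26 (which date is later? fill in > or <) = <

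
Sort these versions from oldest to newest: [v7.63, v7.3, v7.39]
[v7.3, v7.39, v7.63]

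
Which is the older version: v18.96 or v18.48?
v18.48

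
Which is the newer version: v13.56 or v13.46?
v13.56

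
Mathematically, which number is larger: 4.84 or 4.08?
4.84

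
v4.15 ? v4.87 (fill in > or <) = <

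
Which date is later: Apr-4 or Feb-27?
Apr-4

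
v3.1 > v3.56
False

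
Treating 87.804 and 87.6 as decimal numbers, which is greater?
87.804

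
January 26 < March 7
True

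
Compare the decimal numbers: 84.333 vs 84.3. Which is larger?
84.333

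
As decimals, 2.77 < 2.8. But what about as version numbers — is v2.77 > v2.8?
True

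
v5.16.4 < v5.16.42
True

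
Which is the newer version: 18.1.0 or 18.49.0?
18.49.0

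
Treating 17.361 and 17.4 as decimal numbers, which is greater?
17.4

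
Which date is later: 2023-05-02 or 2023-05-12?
2023-05-12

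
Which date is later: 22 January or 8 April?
8 April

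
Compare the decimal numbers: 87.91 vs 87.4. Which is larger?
87.91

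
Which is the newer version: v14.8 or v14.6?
v14.8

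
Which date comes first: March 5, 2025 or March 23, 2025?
March 5, 2025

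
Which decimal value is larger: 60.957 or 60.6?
60.957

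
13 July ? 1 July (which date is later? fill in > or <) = >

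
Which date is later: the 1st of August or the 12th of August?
the 12th of August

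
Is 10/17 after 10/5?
Yes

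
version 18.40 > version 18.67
False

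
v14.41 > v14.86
False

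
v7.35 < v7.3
False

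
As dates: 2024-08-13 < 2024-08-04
False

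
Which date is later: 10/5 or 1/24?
10/5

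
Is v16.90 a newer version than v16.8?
Yes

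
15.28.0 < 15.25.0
False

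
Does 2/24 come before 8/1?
Yes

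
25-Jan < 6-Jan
False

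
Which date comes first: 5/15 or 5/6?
5/6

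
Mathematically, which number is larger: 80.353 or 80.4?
80.4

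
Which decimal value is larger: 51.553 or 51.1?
51.553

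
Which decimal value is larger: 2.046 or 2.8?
2.8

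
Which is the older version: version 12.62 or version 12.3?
version 12.3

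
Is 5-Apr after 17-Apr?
No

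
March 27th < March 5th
False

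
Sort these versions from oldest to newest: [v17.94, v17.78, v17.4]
[v17.4, v17.78, v17.94]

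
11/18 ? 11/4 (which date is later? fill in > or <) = >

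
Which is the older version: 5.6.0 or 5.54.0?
5.6.0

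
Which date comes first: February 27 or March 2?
February 27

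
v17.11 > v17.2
True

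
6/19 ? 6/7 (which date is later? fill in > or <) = >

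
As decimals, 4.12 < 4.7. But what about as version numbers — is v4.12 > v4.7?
True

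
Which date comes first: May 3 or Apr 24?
Apr 24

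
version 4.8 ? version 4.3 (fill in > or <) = >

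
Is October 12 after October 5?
Yes. Day 12 comes after day 5 in October — this is a date comparison, not a decimal one (the decimal 10.12 would be smaller than 10.5).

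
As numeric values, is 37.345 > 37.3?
True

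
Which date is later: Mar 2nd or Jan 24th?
Mar 2nd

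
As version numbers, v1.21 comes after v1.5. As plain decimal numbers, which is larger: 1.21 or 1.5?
1.5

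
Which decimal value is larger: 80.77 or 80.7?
80.77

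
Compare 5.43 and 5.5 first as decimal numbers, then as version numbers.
As decimals: 5.43 < 5.5. As versions: v5.43 > v5.5 (minor version 43 > 5).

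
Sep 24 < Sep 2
False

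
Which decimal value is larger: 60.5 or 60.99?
60.99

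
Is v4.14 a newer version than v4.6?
Yes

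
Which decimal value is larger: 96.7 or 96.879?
96.879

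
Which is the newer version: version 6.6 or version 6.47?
version 6.47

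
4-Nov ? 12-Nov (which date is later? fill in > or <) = <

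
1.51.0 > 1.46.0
True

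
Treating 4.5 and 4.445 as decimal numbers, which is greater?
4.5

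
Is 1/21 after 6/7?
No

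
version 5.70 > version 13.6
False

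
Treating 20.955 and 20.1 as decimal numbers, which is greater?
20.955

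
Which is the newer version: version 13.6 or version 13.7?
version 13.7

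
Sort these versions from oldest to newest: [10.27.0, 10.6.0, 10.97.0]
[10.6.0, 10.27.0, 10.97.0]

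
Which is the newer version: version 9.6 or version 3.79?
version 9.6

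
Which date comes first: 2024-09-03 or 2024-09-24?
2024-09-03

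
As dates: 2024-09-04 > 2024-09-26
False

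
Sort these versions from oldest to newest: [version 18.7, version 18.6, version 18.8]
[version 18.6, version 18.7, version 18.8]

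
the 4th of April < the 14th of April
True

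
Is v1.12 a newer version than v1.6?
Yes. Version numbers are compared segment by segment as integers, not as decimals: minor version 12 > 6, so v1.12 > v1.6 (even though the decimal 1.12 < 1.6).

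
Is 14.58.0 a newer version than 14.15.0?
Yes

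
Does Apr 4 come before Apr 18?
Yes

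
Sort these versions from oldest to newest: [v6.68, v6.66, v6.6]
[v6.6, v6.66, v6.68]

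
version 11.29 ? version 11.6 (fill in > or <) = >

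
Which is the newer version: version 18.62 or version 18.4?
version 18.62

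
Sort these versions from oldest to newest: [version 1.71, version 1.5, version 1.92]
[version 1.5, version 1.71, version 1.92]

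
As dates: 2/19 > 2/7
True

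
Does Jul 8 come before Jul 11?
Yes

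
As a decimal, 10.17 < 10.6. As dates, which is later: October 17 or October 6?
October 17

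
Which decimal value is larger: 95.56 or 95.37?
95.56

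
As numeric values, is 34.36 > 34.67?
False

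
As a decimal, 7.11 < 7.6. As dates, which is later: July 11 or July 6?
July 11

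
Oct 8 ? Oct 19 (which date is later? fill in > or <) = <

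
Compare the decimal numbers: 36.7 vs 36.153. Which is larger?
36.7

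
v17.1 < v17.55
True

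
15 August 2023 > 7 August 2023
True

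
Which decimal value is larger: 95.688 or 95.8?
95.8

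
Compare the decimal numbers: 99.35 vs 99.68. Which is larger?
99.68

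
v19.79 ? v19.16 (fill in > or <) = >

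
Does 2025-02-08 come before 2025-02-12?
Yes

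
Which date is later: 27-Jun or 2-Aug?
2-Aug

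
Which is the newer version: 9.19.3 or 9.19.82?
9.19.82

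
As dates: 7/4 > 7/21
False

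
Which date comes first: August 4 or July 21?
July 21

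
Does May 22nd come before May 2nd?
No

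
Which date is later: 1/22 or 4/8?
4/8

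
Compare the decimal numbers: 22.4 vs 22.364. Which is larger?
22.4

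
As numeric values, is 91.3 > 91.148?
True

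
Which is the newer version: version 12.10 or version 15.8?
version 15.8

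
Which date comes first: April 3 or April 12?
April 3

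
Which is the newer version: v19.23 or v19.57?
v19.57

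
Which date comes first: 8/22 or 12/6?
8/22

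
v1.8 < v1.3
False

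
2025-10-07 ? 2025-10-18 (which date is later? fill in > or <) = <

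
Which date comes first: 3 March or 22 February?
22 February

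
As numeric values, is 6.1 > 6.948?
False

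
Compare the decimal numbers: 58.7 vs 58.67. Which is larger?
58.7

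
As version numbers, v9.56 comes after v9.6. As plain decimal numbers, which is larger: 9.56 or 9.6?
9.6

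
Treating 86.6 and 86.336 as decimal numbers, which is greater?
86.6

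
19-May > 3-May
True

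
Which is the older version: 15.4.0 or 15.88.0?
15.4.0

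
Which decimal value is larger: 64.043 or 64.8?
64.8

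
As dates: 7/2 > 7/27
False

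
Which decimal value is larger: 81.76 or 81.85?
81.85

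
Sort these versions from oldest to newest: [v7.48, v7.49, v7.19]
[v7.19, v7.48, v7.49]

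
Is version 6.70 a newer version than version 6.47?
Yes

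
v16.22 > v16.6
True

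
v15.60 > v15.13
True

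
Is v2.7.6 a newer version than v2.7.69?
No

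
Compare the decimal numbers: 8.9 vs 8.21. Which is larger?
8.9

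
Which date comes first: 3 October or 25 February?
25 February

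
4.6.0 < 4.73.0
True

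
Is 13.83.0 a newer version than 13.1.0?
Yes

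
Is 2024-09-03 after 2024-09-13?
No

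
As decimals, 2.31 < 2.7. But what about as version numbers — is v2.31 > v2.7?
True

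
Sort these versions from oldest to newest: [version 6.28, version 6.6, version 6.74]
[version 6.6, version 6.28, version 6.74]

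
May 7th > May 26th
False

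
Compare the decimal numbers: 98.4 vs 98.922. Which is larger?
98.922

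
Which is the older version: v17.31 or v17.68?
v17.31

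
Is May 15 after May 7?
Yes. Day 15 comes after day 7 in May — this is a date comparison, not a decimal one (the decimal 5.15 would be smaller than 5.7).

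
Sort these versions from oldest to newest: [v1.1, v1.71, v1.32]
[v1.1, v1.32, v1.71]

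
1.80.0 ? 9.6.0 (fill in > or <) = <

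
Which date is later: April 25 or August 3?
August 3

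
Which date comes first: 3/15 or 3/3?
3/3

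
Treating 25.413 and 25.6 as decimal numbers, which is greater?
25.6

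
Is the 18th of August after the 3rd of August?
Yes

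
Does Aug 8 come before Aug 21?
Yes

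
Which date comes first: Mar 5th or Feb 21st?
Feb 21st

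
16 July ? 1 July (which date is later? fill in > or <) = >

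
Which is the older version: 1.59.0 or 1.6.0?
1.6.0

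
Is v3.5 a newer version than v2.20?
Yes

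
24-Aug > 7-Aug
True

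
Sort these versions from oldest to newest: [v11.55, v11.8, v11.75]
[v11.8, v11.55, v11.75]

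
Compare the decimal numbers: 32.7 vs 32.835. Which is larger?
32.835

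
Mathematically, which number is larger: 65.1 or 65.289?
65.289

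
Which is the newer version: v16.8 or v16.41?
v16.41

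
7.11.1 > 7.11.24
False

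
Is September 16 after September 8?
Yes. Day 16 comes after day 8 in September — this is a date comparison, not a decimal one (the decimal 9.16 would be smaller than 9.8).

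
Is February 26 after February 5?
Yes. Day 26 comes after day 5 in February — this is a date comparison, not a decimal one (the decimal 2.26 would be smaller than 2.5).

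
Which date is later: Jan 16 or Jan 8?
Jan 16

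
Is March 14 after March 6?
Yes. Day 14 comes after day 6 in March — this is a date comparison, not a decimal one (the decimal 3.14 would be smaller than 3.6).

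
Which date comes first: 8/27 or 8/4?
8/4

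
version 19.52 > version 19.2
True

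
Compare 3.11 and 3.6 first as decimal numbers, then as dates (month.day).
As decimals: 3.11 < 3.6. As dates: 3/11 is later than 3/6 (day 11 > day 6).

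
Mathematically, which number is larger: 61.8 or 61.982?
61.982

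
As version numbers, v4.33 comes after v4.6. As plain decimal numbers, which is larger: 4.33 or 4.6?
4.6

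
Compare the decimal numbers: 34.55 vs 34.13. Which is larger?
34.55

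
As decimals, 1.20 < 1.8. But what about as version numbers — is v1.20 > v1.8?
True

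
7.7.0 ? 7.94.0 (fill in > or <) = <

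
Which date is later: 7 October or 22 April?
7 October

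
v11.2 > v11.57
False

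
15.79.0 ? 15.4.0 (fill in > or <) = >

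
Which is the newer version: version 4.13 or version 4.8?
version 4.13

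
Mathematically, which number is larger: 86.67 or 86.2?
86.67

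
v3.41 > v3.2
True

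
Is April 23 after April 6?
Yes. Day 23 comes after day 6 in April — this is a date comparison, not a decimal one (the decimal 4.23 would be smaller than 4.6).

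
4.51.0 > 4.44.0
True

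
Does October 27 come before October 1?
No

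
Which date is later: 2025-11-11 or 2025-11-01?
2025-11-11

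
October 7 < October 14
True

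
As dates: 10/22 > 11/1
False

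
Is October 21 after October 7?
Yes. Day 21 comes after day 7 in October — this is a date comparison, not a decimal one (the decimal 10.21 would be smaller than 10.7).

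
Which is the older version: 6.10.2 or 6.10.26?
6.10.2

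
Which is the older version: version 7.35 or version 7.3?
version 7.3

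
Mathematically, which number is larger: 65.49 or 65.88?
65.88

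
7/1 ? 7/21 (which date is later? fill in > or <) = <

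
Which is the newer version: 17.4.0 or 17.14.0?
17.14.0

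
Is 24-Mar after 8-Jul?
No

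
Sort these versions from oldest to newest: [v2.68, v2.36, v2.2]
[v2.2, v2.36, v2.68]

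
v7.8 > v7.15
False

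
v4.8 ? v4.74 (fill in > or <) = <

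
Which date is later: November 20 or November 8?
November 20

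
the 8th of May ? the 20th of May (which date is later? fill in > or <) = <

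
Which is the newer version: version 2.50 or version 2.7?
version 2.50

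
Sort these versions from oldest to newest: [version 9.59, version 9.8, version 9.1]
[version 9.1, version 9.8, version 9.59]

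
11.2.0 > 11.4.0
False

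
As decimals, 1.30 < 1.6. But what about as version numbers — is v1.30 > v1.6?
True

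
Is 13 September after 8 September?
Yes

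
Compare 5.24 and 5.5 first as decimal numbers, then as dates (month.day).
As decimals: 5.24 < 5.5. As dates: 5/24 is later than 5/5 (day 24 > day 5).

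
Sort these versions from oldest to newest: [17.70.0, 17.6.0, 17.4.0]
[17.4.0, 17.6.0, 17.70.0]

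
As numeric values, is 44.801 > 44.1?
True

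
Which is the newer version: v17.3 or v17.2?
v17.3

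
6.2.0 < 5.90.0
False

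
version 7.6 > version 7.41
False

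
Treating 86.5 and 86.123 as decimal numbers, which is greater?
86.5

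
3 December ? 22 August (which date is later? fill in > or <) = >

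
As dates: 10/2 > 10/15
False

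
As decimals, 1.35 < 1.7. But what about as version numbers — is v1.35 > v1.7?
True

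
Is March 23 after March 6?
Yes. Day 23 comes after day 6 in March — this is a date comparison, not a decimal one (the decimal 3.23 would be smaller than 3.6).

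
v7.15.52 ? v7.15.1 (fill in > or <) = >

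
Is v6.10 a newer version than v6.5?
Yes. Version numbers are compared segment by segment as integers, not as decimals: minor version 10 > 5, so v6.10 > v6.5 (even though the decimal 6.10 < 6.5).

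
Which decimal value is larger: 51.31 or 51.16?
51.31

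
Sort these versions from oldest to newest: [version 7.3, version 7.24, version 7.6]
[version 7.3, version 7.6, version 7.24]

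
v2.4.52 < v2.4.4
False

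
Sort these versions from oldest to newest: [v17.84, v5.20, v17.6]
[v5.20, v17.6, v17.84]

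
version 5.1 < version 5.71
True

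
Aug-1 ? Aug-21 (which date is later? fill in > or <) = <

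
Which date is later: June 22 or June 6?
June 22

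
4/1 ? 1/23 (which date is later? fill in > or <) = >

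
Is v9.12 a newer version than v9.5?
Yes. Version numbers are compared segment by segment as integers, not as decimals: minor version 12 > 5, so v9.12 > v9.5 (even though the decimal 9.12 < 9.5).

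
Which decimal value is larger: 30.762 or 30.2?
30.762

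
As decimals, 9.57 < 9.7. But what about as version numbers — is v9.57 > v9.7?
True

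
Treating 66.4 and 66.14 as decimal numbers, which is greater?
66.4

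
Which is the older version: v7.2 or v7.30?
v7.2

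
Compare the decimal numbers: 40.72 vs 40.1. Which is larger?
40.72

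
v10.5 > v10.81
False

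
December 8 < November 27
False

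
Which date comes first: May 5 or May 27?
May 5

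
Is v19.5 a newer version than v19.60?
No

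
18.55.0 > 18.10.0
True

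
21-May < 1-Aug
True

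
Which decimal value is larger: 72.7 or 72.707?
72.707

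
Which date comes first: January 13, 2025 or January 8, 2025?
January 8, 2025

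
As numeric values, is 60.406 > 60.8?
False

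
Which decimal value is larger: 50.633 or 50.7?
50.7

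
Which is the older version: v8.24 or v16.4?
v8.24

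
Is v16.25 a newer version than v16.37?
No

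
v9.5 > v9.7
False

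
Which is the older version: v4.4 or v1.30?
v1.30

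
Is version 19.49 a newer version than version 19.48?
Yes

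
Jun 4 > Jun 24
False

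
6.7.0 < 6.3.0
False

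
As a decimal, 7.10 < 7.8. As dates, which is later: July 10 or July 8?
July 10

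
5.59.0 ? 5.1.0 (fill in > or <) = >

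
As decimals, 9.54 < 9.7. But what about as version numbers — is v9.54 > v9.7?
True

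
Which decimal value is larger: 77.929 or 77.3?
77.929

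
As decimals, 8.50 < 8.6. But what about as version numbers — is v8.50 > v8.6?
True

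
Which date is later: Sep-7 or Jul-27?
Sep-7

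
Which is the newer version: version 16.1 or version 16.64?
version 16.64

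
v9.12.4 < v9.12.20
True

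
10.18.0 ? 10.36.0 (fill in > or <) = <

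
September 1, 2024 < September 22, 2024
True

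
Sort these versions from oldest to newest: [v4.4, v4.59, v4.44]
[v4.4, v4.44, v4.59]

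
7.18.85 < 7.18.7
False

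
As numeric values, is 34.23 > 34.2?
True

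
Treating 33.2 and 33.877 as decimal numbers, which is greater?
33.877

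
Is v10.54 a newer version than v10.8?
Yes. Version numbers are compared segment by segment as integers, not as decimals: minor version 54 > 8, so v10.54 > v10.8 (even though the decimal 10.54 < 10.8).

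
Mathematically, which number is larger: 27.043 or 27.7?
27.7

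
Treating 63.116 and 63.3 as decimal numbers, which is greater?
63.3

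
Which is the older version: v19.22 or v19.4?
v19.4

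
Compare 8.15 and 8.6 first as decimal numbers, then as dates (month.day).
As decimals: 8.15 < 8.6. As dates: 8/15 is later than 8/6 (day 15 > day 6).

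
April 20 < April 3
False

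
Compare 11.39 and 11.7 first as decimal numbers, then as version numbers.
As decimals: 11.39 < 11.7. As versions: v11.39 > v11.7 (minor version 39 > 7).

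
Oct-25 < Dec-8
True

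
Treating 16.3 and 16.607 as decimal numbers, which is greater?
16.607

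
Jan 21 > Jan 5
True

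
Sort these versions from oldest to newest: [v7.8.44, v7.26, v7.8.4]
[v7.8.4, v7.8.44, v7.26]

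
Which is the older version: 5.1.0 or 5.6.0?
5.1.0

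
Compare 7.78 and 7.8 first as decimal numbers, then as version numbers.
As decimals: 7.78 < 7.8. As versions: v7.78 > v7.8 (minor version 78 > 8).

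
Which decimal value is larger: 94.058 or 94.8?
94.8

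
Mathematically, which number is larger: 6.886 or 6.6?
6.886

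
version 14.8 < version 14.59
True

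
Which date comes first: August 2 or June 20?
June 20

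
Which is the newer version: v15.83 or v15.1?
v15.83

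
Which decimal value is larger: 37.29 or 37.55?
37.55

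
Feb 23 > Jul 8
False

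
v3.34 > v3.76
False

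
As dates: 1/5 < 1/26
True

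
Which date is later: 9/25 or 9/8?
9/25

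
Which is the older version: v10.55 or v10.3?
v10.3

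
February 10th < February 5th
False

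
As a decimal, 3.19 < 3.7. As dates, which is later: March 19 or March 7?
March 19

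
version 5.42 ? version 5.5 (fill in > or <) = >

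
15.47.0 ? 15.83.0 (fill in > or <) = <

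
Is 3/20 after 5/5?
No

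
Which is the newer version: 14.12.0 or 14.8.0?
14.12.0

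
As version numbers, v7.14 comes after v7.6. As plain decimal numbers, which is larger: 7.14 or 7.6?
7.6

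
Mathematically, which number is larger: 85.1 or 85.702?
85.702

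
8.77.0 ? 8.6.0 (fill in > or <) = >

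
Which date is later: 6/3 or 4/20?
6/3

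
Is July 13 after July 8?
Yes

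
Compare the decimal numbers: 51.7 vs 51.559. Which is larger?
51.7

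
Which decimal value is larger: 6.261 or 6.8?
6.8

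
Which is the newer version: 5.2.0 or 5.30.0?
5.30.0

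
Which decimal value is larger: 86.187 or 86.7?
86.7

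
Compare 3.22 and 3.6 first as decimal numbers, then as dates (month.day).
As decimals: 3.22 < 3.6. As dates: 3/22 is later than 3/6 (day 22 > day 6).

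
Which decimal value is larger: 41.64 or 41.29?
41.64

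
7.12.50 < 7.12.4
False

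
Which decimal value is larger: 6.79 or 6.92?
6.92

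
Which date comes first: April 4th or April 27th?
April 4th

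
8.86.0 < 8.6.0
False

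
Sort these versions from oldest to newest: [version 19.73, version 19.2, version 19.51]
[version 19.2, version 19.51, version 19.73]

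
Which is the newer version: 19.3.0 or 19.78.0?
19.78.0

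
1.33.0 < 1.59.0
True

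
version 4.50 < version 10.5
True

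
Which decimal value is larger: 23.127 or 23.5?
23.5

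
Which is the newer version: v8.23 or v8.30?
v8.30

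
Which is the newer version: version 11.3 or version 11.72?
version 11.72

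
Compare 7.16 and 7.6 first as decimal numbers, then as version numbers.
As decimals: 7.16 < 7.6. As versions: v7.16 > v7.6 (minor version 16 > 6).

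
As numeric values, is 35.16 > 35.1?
True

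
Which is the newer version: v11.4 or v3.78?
v11.4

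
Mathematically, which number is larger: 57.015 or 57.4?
57.4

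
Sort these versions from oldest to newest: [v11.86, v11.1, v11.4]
[v11.1, v11.4, v11.86]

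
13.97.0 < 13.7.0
False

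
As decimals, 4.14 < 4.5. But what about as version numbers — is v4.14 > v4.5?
True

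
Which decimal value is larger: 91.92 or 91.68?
91.92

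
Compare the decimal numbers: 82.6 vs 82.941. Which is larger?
82.941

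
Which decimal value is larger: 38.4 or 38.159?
38.4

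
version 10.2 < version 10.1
False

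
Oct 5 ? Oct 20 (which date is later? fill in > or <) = <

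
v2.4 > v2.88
False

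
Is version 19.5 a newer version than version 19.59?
No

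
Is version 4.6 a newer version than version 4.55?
No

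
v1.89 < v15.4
True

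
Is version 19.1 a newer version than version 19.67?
No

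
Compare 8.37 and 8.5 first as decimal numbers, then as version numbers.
As decimals: 8.37 < 8.5. As versions: v8.37 > v8.5 (minor version 37 > 5).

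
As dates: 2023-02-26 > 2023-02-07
True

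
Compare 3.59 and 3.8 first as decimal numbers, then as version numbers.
As decimals: 3.59 < 3.8. As versions: v3.59 > v3.8 (minor version 59 > 8).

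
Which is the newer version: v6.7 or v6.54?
v6.54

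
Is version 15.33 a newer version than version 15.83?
No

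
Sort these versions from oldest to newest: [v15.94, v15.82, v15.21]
[v15.21, v15.82, v15.94]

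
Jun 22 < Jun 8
False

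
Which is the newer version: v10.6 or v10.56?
v10.56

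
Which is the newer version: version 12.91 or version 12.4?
version 12.91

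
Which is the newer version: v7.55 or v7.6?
v7.55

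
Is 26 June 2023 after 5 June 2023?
Yes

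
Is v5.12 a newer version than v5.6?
Yes. Version numbers are compared segment by segment as integers, not as decimals: minor version 12 > 6, so v5.12 > v5.6 (even though the decimal 5.12 < 5.6).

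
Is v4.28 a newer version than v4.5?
Yes. Version numbers are compared segment by segment as integers, not as decimals: minor version 28 > 5, so v4.28 > v4.5 (even though the decimal 4.28 < 4.5).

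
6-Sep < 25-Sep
True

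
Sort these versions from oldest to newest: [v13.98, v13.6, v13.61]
[v13.6, v13.61, v13.98]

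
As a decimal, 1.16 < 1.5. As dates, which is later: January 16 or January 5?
January 16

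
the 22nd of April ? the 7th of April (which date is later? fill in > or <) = >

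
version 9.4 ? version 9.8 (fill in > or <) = <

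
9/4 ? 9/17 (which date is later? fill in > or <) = <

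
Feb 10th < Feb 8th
False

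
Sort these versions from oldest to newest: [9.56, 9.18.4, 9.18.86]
[9.18.4, 9.18.86, 9.56]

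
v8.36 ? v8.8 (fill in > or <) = >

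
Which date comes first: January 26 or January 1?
January 1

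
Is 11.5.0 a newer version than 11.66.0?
No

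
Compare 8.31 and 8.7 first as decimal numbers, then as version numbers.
As decimals: 8.31 < 8.7. As versions: v8.31 > v8.7 (minor version 31 > 7).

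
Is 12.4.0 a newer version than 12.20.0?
No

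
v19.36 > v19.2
True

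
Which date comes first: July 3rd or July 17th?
July 3rd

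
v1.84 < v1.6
False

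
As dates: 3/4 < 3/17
True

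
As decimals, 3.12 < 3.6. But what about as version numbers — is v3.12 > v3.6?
True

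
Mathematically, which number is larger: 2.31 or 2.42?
2.42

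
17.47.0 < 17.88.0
True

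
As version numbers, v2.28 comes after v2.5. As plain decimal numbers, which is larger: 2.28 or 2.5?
2.5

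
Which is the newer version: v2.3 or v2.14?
v2.14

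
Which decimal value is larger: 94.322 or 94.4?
94.4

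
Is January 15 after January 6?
Yes. Day 15 comes after day 6 in January — this is a date comparison, not a decimal one (the decimal 1.15 would be smaller than 1.6).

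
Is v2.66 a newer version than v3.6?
No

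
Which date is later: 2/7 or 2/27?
2/27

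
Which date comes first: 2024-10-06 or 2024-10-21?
2024-10-06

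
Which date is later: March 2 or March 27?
March 27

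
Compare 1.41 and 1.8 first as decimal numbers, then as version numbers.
As decimals: 1.41 < 1.8. As versions: v1.41 > v1.8 (minor version 41 > 8).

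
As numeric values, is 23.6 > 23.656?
False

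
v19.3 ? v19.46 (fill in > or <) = <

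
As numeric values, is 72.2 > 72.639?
False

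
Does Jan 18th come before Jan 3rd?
No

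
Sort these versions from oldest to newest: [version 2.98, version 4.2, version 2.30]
[version 2.30, version 2.98, version 4.2]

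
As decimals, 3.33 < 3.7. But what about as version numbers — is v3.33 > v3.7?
True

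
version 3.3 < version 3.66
True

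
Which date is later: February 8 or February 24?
February 24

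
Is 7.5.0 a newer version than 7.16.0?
No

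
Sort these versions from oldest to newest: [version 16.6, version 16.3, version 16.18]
[version 16.3, version 16.6, version 16.18]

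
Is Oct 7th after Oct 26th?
No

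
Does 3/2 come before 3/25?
Yes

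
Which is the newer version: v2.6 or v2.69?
v2.69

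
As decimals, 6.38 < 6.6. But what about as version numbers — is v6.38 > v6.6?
True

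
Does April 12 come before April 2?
No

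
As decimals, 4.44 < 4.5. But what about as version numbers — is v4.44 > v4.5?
True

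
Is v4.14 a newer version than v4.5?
Yes. Version numbers are compared segment by segment as integers, not as decimals: minor version 14 > 5, so v4.14 > v4.5 (even though the decimal 4.14 < 4.5).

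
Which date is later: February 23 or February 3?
February 23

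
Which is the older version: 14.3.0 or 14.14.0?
14.3.0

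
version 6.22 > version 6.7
True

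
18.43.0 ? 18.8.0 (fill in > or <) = >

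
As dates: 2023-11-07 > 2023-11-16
False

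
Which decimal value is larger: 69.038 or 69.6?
69.6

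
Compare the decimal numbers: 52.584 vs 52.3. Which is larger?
52.584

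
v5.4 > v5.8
False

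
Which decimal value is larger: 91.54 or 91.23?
91.54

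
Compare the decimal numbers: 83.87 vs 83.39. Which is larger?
83.87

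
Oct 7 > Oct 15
False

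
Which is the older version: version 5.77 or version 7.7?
version 5.77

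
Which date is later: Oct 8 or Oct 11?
Oct 11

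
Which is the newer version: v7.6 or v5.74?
v7.6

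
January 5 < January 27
True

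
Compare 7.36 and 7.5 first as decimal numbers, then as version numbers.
As decimals: 7.36 < 7.5. As versions: v7.36 > v7.5 (minor version 36 > 5).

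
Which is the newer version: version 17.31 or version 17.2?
version 17.31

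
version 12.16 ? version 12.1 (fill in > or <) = >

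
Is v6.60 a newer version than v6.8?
Yes. Version numbers are compared segment by segment as integers, not as decimals: minor version 60 > 8, so v6.60 > v6.8 (even though the decimal 6.60 < 6.8).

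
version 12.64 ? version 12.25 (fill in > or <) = >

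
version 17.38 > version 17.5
True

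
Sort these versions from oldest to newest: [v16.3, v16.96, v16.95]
[v16.3, v16.95, v16.96]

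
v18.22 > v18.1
True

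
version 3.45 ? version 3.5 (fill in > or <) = >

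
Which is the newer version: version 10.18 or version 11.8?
version 11.8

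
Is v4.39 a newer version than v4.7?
Yes. Version numbers are compared segment by segment as integers, not as decimals: minor version 39 > 7, so v4.39 > v4.7 (even though the decimal 4.39 < 4.7).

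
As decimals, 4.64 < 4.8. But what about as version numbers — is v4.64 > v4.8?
True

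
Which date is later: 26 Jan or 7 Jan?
26 Jan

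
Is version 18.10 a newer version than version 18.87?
No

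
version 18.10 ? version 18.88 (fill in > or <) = <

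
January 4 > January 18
False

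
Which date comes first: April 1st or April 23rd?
April 1st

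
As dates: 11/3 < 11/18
True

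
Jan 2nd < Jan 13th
True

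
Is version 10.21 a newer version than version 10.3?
Yes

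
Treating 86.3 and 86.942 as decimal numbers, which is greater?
86.942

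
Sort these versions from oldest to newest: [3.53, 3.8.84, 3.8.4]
[3.8.4, 3.8.84, 3.53]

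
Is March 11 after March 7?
Yes. Day 11 comes after day 7 in March — this is a date comparison, not a decimal one (the decimal 3.11 would be smaller than 3.7).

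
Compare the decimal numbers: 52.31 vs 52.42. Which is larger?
52.42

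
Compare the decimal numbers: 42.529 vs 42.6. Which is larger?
42.6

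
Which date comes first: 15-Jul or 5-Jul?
5-Jul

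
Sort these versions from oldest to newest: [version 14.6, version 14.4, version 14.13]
[version 14.4, version 14.6, version 14.13]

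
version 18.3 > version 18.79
False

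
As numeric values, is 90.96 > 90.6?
True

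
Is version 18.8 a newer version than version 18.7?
Yes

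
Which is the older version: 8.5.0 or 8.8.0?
8.5.0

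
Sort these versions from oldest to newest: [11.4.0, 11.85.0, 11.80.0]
[11.4.0, 11.80.0, 11.85.0]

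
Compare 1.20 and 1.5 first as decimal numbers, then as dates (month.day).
As decimals: 1.20 < 1.5. As dates: 1/20 is later than 1/5 (day 20 > day 5).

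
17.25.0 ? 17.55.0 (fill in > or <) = <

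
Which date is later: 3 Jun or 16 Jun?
16 Jun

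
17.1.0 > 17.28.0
False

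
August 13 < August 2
False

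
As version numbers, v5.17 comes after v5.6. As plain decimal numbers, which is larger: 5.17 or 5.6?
5.6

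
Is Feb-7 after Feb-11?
No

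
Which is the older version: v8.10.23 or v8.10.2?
v8.10.2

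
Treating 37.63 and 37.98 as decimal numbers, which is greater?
37.98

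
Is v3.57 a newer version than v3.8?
Yes. Version numbers are compared segment by segment as integers, not as decimals: minor version 57 > 8, so v3.57 > v3.8 (even though the decimal 3.57 < 3.8).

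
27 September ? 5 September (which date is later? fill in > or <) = >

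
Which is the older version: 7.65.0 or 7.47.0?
7.47.0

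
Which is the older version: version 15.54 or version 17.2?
version 15.54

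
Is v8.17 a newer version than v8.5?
Yes. Version numbers are compared segment by segment as integers, not as decimals: minor version 17 > 5, so v8.17 > v8.5 (even though the decimal 8.17 < 8.5).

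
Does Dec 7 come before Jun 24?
No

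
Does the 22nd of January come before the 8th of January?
No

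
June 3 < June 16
True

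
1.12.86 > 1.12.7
True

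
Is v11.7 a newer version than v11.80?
No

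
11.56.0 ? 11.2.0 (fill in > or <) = >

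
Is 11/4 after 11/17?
No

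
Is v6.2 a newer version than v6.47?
No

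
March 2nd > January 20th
True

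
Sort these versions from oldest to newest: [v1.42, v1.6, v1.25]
[v1.6, v1.25, v1.42]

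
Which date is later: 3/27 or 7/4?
7/4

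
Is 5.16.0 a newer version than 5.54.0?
No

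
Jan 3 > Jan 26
False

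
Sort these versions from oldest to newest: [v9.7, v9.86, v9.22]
[v9.7, v9.22, v9.86]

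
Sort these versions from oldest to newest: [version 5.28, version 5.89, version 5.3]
[version 5.3, version 5.28, version 5.89]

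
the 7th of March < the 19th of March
True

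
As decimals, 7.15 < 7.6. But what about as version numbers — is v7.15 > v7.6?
True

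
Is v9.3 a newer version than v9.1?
Yes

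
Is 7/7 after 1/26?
Yes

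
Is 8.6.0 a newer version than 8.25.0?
No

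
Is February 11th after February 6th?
Yes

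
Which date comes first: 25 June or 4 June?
4 June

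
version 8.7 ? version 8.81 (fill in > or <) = <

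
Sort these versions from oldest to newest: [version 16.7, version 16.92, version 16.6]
[version 16.6, version 16.7, version 16.92]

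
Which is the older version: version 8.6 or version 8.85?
version 8.6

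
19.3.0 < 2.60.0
False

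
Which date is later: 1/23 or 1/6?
1/23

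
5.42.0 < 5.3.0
False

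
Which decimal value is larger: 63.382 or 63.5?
63.5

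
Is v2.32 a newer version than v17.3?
No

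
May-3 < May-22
True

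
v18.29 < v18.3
False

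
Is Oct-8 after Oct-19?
No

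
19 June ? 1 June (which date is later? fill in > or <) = >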